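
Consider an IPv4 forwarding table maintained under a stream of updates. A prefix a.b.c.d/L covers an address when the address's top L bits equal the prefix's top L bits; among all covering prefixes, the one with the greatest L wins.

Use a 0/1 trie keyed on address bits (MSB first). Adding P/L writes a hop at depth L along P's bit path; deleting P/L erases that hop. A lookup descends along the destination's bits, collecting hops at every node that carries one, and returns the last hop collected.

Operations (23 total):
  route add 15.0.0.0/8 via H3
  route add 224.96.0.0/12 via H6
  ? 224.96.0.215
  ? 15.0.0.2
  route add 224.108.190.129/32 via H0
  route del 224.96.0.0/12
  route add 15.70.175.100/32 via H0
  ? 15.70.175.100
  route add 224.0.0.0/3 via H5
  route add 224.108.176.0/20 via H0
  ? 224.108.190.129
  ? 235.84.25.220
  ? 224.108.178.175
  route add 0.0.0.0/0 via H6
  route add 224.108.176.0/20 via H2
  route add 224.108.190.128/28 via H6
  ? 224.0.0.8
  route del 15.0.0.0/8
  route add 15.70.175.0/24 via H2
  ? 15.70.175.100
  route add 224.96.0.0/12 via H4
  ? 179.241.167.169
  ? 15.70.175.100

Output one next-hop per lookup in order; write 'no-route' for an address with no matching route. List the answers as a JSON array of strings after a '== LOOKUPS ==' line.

Apply in order:
  + 15.0.0.0/8 (H3) depth=8
  + 224.96.0.0/12 (H6) depth=12
  Q 224.96.0.215: descend 111000000110 ; hops seen [H6] ; pick H6
  Q 15.0.0.2: descend 00001111 ; hops seen [H3] ; pick H3
  + 224.108.190.129/32 (H0) depth=32
  - 224.96.0.0/12 clear@12
  + 15.70.175.100/32 (H0) depth=32
  Q 15.70.175.100: descend 00001111010001101010111101100100 ; hops seen [H3,H0] ; pick H0
  + 224.0.0.0/3 (H5) depth=3
  + 224.108.176.0/20 (H0) depth=20
  Q 224.108.190.129: descend 11100000011011001011111010000001 ; hops seen [H5,H0,H0] ; pick H0
  Q 235.84.25.220: descend 1110 ; hops seen [H5] ; pick H5
  Q 224.108.178.175: descend 11100000011011001011 ; hops seen [H5,H0] ; pick H0
  + 0.0.0.0/0 (H6) depth=0
  + 224.108.176.0/20 (H2) depth=20
  + 224.108.190.128/28 (H6) depth=28
  Q 224.0.0.8: descend 111000000 ; hops seen [H6,H5] ; pick H5
  - 15.0.0.0/8 clear@8
  + 15.70.175.0/24 (H2) depth=24
  Q 15.70.175.100: descend 00001111010001101010111101100100 ; hops seen [H6,H2,H0] ; pick H0
  + 224.96.0.0/12 (H4) depth=12
  Q 179.241.167.169: descend 1 ; hops seen [H6] ; pick H6
  Q 15.70.175.100: descend 00001111010001101010111101100100 ; hops seen [H6,H2,H0] ; pick H0

== LOOKUPS ==
["H6","H3","H0","H0","H5","H0","H5","H0","H6","H0"]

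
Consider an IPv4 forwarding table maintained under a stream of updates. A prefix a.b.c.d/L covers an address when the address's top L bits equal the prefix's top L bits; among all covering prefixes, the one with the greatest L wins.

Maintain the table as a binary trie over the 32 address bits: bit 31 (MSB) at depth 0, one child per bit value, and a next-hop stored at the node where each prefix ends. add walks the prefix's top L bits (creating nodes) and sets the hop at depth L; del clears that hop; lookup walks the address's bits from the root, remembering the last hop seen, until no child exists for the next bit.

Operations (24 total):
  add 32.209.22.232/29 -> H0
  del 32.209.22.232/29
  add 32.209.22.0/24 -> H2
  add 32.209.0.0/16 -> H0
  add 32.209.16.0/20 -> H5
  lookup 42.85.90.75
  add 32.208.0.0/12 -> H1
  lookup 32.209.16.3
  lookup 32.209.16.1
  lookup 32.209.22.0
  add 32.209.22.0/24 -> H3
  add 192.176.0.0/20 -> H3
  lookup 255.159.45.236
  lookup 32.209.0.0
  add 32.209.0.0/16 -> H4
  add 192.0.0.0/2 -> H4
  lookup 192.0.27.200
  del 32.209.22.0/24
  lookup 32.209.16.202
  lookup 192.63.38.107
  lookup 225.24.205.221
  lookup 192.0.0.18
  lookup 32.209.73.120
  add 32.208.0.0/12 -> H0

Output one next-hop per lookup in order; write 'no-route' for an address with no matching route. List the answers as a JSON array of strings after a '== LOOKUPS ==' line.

Trace:
  + 32.209.22.232/29 (H0) depth=29
  del 32.209.22.232/29 (clear depth 29)
  + 32.209.22.0/24 (H2) depth=24
  + 32.209.0.0/16 (H0) depth=16
  + 32.209.16.0/20 (H5) depth=20
  Q 42.85.90.75: descend 0010 ; hops seen [∅] ; pick no-route
  + 32.208.0.0/12 (H1) depth=12
  Q 32.209.16.3: descend 001000001101000100010 ; hops seen [H1,H0,H5] ; pick H5
  Q 32.209.16.1: descend 001000001101000100010 ; hops seen [H1,H0,H5] ; pick H5
  Q 32.209.22.0: descend 001000001101000100010110 ; hops seen [H1,H0,H5,H2] ; pick H2
  + 32.209.22.0/24 (H3) depth=24
  + 192.176.0.0/20 (H3) depth=20
  Q 255.159.45.236: descend 11 ; hops seen [∅] ; pick no-route
  Q 32.209.0.0: descend 0010000011010001000 ; hops seen [H1,H0] ; pick H0
  + 32.209.0.0/16 (H4) depth=16
  + 192.0.0.0/2 (H4) depth=2
  Q 192.0.27.200: descend 11000000 ; hops seen [H4] ; pick H4
  del 32.209.22.0/24 (clear depth 24)
  Q 32.209.16.202: descend 001000001101000100010 ; hops seen [H1,H4,H5] ; pick H5
  Q 192.63.38.107: descend 11000000 ; hops seen [H4] ; pick H4
  Q 225.24.205.221: descend 11 ; hops seen [H4] ; pick H4
  Q 192.0.0.18: descend 11000000 ; hops seen [H4] ; pick H4
  Q 32.209.73.120: descend 00100000110100010 ; hops seen [H1,H4] ; pick H4
  + 32.208.0.0/12 (H0) depth=12

== LOOKUPS ==
["no-route","H5","H5","H2","no-route","H0","H4","H5","H4","H4","H4","H4"]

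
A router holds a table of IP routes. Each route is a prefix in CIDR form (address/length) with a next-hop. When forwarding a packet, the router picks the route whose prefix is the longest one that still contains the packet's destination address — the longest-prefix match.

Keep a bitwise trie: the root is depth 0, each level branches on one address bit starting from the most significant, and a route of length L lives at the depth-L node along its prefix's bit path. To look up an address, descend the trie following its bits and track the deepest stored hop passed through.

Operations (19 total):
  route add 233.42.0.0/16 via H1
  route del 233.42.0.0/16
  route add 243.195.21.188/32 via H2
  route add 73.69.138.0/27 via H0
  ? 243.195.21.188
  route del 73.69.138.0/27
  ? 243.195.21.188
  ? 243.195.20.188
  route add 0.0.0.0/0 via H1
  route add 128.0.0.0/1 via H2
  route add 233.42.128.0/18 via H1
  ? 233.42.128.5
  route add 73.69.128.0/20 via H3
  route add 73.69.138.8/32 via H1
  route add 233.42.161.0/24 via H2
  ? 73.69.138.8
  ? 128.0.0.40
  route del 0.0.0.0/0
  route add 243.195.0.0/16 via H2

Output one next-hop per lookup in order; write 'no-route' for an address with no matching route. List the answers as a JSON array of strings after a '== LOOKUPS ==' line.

Process each operation:
  + 233.42.0.0/16 (H1) depth=16
  - 233.42.0.0/16 clear@16
  + 243.195.21.188/32 (H2) depth=32
  + 73.69.138.0/27 (H0) depth=27
  lookup 243.195.21.188: bits 11110011110000110001010110111100 walk d0:-→d1:-→d2:-→d3:-→d4:-→d5:-→d6:-→d7:-→d8:-→d9:-→d10:-→d11:-→d12:-→d13:-→d14:-→d15:-→d16:-→d17:-→d18:-→d19:-→d20:-→d21:-→d22:-→d23:-→d24:-→d25:-→d26:-→d27:-→d28:-→d29:-→d30:-→d31:-→d32:H2 -> H2
  - 73.69.138.0/27 clear@27
  lookup 243.195.21.188: bits 11110011110000110001010110111100 walk d0:-→d1:-→d2:-→d3:-→d4:-→d5:-→d6:-→d7:-→d8:-→d9:-→d10:-→d11:-→d12:-→d13:-→d14:-→d15:-→d16:-→d17:-→d18:-→d19:-→d20:-→d21:-→d22:-→d23:-→d24:-→d25:-→d26:-→d27:-→d28:-→d29:-→d30:-→d31:-→d32:H2 -> H2
  lookup 243.195.20.188: bits 11110011110000110001010 walk d0:-→d1:-→d2:-→d3:-→d4:-→d5:-→d6:-→d7:-→d8:-→d9:-→d10:-→d11:-→d12:-→d13:-→d14:-→d15:-→d16:-→d17:-→d18:-→d19:-→d20:-→d21:-→d22:-→d23:- -> no-route
  + 0.0.0.0/0 (H1) depth=0
  + 128.0.0.0/1 (H2) depth=1
  + 233.42.128.0/18 (H1) depth=18
  lookup 233.42.128.5: bits 111010010010101010 walk d0:H1→d1:H2→d2:-→d3:-→d4:-→d5:-→d6:-→d7:-→d8:-→d9:-→d10:-→d11:-→d12:-→d13:-→d14:-→d15:-→d16:-→d17:-→d18:H1 -> H1
  + 73.69.128.0/20 (H3) depth=20
  + 73.69.138.8/32 (H1) depth=32
  + 233.42.161.0/24 (H2) depth=24
  lookup 73.69.138.8: bits 01001001010001011000101000001000 walk d0:H1→d1:-→d2:-→d3:-→d4:-→d5:-→d6:-→d7:-→d8:-→d9:-→d10:-→d11:-→d12:-→d13:-→d14:-→d15:-→d16:-→d17:-→d18:-→d19:-→d20:H3→d21:-→d22:-→d23:-→d24:-→d25:-→d26:-→d27:-→d28:-→d29:-→d30:-→d31:-→d32:H1 -> H1
  lookup 128.0.0.40: bits 1 walk d0:H1→d1:H2 -> H2
  - 0.0.0.0/0 clear@0
  + 243.195.0.0/16 (H2) depth=16

== LOOKUPS ==
["H2","H2","no-route","H1","H1","H2"]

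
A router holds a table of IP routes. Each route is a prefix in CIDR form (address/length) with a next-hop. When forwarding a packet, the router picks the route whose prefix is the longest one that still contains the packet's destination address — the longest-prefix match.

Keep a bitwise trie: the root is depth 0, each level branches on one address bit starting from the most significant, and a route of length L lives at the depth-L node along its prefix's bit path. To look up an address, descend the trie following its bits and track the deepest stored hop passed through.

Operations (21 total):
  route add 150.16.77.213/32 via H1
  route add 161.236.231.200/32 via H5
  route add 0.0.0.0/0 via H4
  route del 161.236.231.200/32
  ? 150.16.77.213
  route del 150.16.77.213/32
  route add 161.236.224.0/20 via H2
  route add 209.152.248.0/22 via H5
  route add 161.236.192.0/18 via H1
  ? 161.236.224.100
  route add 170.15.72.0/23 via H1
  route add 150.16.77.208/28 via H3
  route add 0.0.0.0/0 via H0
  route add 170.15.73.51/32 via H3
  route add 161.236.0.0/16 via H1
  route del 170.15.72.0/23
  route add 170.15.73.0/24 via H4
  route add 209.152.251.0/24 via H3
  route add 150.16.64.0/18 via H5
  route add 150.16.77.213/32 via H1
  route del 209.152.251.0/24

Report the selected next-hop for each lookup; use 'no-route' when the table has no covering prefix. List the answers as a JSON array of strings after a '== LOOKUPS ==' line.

Trace:
  + 150.16.77.213/32 (H1) depth=32
  + 161.236.231.200/32 (H5) depth=32
  + 0.0.0.0/0 (H4) depth=0
  del 161.236.231.200/32 (clear depth 32)
  lookup 150.16.77.213: bits 10010110000100000100110111010101 walk d0:H4→d1:-→d2:-→d3:-→d4:-→d5:-→d6:-→d7:-→d8:-→d9:-→d10:-→d11:-→d12:-→d13:-→d14:-→d15:-→d16:-→d17:-→d18:-→d19:-→d20:-→d21:-→d22:-→d23:-→d24:-→d25:-→d26:-→d27:-→d28:-→d29:-→d30:-→d31:-→d32:H1 -> H1
  del 150.16.77.213/32 (clear depth 32)
  + 161.236.224.0/20 (H2) depth=20
  + 209.152.248.0/22 (H5) depth=22
  + 161.236.192.0/18 (H1) depth=18
  lookup 161.236.224.100: bits 101000011110110011100 walk d0:H4→d1:-→d2:-→d3:-→d4:-→d5:-→d6:-→d7:-→d8:-→d9:-→d10:-→d11:-→d12:-→d13:-→d14:-→d15:-→d16:-→d17:-→d18:H1→d19:-→d20:H2→d21:- -> H2
  + 170.15.72.0/23 (H1) depth=23
  + 150.16.77.208/28 (H3) depth=28
  + 0.0.0.0/0 (H0) depth=0
  + 170.15.73.51/32 (H3) depth=32
  + 161.236.0.0/16 (H1) depth=16
  del 170.15.72.0/23 (clear depth 23)
  + 170.15.73.0/24 (H4) depth=24
  + 209.152.251.0/24 (H3) depth=24
  + 150.16.64.0/18 (H5) depth=18
  + 150.16.77.213/32 (H1) depth=32
  del 209.152.251.0/24 (clear depth 24)

== LOOKUPS ==
["H1","H2"]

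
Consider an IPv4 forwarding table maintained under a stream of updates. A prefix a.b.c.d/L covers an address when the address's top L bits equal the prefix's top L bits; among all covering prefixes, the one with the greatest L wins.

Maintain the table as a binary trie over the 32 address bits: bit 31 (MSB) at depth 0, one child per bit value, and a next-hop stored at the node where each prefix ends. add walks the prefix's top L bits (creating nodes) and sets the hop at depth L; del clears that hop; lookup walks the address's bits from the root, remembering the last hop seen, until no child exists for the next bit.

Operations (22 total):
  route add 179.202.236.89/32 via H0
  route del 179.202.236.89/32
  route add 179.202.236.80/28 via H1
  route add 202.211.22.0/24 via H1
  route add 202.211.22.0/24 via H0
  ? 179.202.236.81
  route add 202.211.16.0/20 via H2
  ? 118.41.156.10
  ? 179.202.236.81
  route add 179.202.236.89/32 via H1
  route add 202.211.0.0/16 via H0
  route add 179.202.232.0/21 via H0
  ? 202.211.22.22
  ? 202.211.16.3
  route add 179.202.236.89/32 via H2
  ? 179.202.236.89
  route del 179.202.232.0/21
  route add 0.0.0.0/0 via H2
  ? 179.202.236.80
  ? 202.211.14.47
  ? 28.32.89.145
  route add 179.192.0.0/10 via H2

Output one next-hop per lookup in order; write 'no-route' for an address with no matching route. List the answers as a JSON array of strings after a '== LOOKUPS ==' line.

Process each operation:
  add 179.202.236.89/32 -> H0 at depth 32
  - 179.202.236.89/32 clear@32
  add 179.202.236.80/28 -> H1 at depth 28
  add 202.211.22.0/24 -> H1 at depth 24
  add 202.211.22.0/24 -> H0 at depth 24
  lookup 179.202.236.81: bits 1011001111001010111011000101 walk d0:-→d1:-→d2:-→d3:-→d4:-→d5:-→d6:-→d7:-→d8:-→d9:-→d10:-→d11:-→d12:-→d13:-→d14:-→d15:-→d16:-→d17:-→d18:-→d19:-→d20:-→d21:-→d22:-→d23:-→d24:-→d25:-→d26:-→d27:-→d28:H1 -> H1
  add 202.211.16.0/20 -> H2 at depth 20
  lookup 118.41.156.10: bits ε walk d0:- -> no-route
  lookup 179.202.236.81: bits 1011001111001010111011000101 walk d0:-→d1:-→d2:-→d3:-→d4:-→d5:-→d6:-→d7:-→d8:-→d9:-→d10:-→d11:-→d12:-→d13:-→d14:-→d15:-→d16:-→d17:-→d18:-→d19:-→d20:-→d21:-→d22:-→d23:-→d24:-→d25:-→d26:-→d27:-→d28:H1 -> H1
  add 179.202.236.89/32 -> H1 at depth 32
  add 202.211.0.0/16 -> H0 at depth 16
  add 179.202.232.0/21 -> H0 at depth 21
  lookup 202.211.22.22: bits 110010101101001100010110 walk d0:-→d1:-→d2:-→d3:-→d4:-→d5:-→d6:-→d7:-→d8:-→d9:-→d10:-→d11:-→d12:-→d13:-→d14:-→d15:-→d16:H0→d17:-→d18:-→d19:-→d20:H2→d21:-→d22:-→d23:-→d24:H0 -> H0
  lookup 202.211.16.3: bits 110010101101001100010 walk d0:-→d1:-→d2:-→d3:-→d4:-→d5:-→d6:-→d7:-→d8:-→d9:-→d10:-→d11:-→d12:-→d13:-→d14:-→d15:-→d16:H0→d17:-→d18:-→d19:-→d20:H2→d21:- -> H2
  add 179.202.236.89/32 -> H2 at depth 32
  lookup 179.202.236.89: bits 10110011110010101110110001011001 walk d0:-→d1:-→d2:-→d3:-→d4:-→d5:-→d6:-→d7:-→d8:-→d9:-→d10:-→d11:-→d12:-→d13:-→d14:-→d15:-→d16:-→d17:-→d18:-→d19:-→d20:-→d21:H0→d22:-→d23:-→d24:-→d25:-→d26:-→d27:-→d28:H1→d29:-→d30:-→d31:-→d32:H2 -> H2
  - 179.202.232.0/21 clear@21
  add 0.0.0.0/0 -> H2 at depth 0
  lookup 179.202.236.80: bits 1011001111001010111011000101 walk d0:H2→d1:-→d2:-→d3:-→d4:-→d5:-→d6:-→d7:-→d8:-→d9:-→d10:-→d11:-→d12:-→d13:-→d14:-→d15:-→d16:-→d17:-→d18:-→d19:-→d20:-→d21:-→d22:-→d23:-→d24:-→d25:-→d26:-→d27:-→d28:H1 -> H1
  lookup 202.211.14.47: bits 1100101011010011000 walk d0:H2→d1:-→d2:-→d3:-→d4:-→d5:-→d6:-→d7:-→d8:-→d9:-→d10:-→d11:-→d12:-→d13:-→d14:-→d15:-→d16:H0→d17:-→d18:-→d19:- -> H0
  lookup 28.32.89.145: bits ε walk d0:H2 -> H2
  add 179.192.0.0/10 -> H2 at depth 10

== LOOKUPS ==
["H1","no-route","H1","H0","H2","H2","H1","H0","H2"]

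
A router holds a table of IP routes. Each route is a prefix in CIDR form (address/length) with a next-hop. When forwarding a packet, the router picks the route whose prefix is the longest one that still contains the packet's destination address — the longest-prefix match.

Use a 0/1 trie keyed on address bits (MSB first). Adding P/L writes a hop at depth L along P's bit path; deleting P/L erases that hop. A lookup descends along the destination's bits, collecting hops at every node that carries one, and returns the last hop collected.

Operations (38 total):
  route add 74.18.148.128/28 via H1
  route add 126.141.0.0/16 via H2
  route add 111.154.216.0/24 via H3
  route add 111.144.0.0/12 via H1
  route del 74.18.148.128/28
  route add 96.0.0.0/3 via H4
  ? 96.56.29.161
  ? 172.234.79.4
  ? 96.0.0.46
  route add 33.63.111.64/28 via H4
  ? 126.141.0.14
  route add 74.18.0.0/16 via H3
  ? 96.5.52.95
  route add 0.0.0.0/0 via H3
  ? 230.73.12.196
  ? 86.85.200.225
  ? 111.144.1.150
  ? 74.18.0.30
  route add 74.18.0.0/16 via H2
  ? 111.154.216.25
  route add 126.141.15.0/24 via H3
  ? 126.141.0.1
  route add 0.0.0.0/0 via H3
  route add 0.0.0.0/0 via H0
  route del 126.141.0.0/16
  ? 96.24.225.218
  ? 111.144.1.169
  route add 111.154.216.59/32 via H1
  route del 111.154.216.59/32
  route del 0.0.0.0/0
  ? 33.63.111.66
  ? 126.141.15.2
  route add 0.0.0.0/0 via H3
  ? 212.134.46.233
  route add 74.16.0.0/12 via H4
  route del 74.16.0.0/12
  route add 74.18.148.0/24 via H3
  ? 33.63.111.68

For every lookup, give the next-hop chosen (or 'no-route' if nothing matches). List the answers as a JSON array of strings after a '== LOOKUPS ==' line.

Process each operation:
  add 74.18.148.128/28 -> H1 at depth 28
  add 126.141.0.0/16 -> H2 at depth 16
  add 111.154.216.0/24 -> H3 at depth 24
  add 111.144.0.0/12 -> H1 at depth 12
  - 74.18.148.128/28 clear@28
  add 96.0.0.0/3 -> H4 at depth 3
  ? 96.56.29.161  path d0:-→d1:-→d2:-→d3:H4→d4:-  best=H4
  ? 172.234.79.4  path d0:-  best=no-route
  ? 96.0.0.46  path d0:-→d1:-→d2:-→d3:H4→d4:-  best=H4
  add 33.63.111.64/28 -> H4 at depth 28
  ? 126.141.0.14  path d0:-→d1:-→d2:-→d3:H4→d4:-→d5:-→d6:-→d7:-→d8:-→d9:-→d10:-→d11:-→d12:-→d13:-→d14:-→d15:-→d16:H2  best=H2
  add 74.18.0.0/16 -> H3 at depth 16
  ? 96.5.52.95  path d0:-→d1:-→d2:-→d3:H4→d4:-  best=H4
  add 0.0.0.0/0 -> H3 at depth 0
  ? 230.73.12.196  path d0:H3  best=H3
  ? 86.85.200.225  path d0:H3→d1:-→d2:-→d3:-  best=H3
  ? 111.144.1.150  path d0:H3→d1:-→d2:-→d3:H4→d4:-→d5:-→d6:-→d7:-→d8:-→d9:-→d10:-→d11:-→d12:H1  best=H1
  ? 74.18.0.30  path d0:H3→d1:-→d2:-→d3:-→d4:-→d5:-→d6:-→d7:-→d8:-→d9:-→d10:-→d11:-→d12:-→d13:-→d14:-→d15:-→d16:H3  best=H3
  add 74.18.0.0/16 -> H2 at depth 16
  ? 111.154.216.25  path d0:H3→d1:-→d2:-→d3:H4→d4:-→d5:-→d6:-→d7:-→d8:-→d9:-→d10:-→d11:-→d12:H1→d13:-→d14:-→d15:-→d16:-→d17:-→d18:-→d19:-→d20:-→d21:-→d22:-→d23:-→d24:H3  best=H3
  add 126.141.15.0/24 -> H3 at depth 24
  ? 126.141.0.1  path d0:H3→d1:-→d2:-→d3:H4→d4:-→d5:-→d6:-→d7:-→d8:-→d9:-→d10:-→d11:-→d12:-→d13:-→d14:-→d15:-→d16:H2→d17:-→d18:-→d19:-→d20:-  best=H2
  add 0.0.0.0/0 -> H3 at depth 0
  add 0.0.0.0/0 -> H0 at depth 0
  - 126.141.0.0/16 clear@16
  ? 96.24.225.218  path d0:H0→d1:-→d2:-→d3:H4→d4:-  best=H4
  ? 111.144.1.169  path d0:H0→d1:-→d2:-→d3:H4→d4:-→d5:-→d6:-→d7:-→d8:-→d9:-→d10:-→d11:-→d12:H1  best=H1
  add 111.154.216.59/32 -> H1 at depth 32
  - 111.154.216.59/32 clear@32
  - 0.0.0.0/0 clear@0
  ? 33.63.111.66  path d0:-→d1:-→d2:-→d3:-→d4:-→d5:-→d6:-→d7:-→d8:-→d9:-→d10:-→d11:-→d12:-→d13:-→d14:-→d15:-→d16:-→d17:-→d18:-→d19:-→d20:-→d21:-→d22:-→d23:-→d24:-→d25:-→d26:-→d27:-→d28:H4  best=H4
  ? 126.141.15.2  path d0:-→d1:-→d2:-→d3:H4→d4:-→d5:-→d6:-→d7:-→d8:-→d9:-→d10:-→d11:-→d12:-→d13:-→d14:-→d15:-→d16:-→d17:-→d18:-→d19:-→d20:-→d21:-→d22:-→d23:-→d24:H3  best=H3
  add 0.0.0.0/0 -> H3 at depth 0
  ? 212.134.46.233  path d0:H3  best=H3
  add 74.16.0.0/12 -> H4 at depth 12
  - 74.16.0.0/12 clear@12
  add 74.18.148.0/24 -> H3 at depth 24
  ? 33.63.111.68  path d0:H3→d1:-→d2:-→d3:-→d4:-→d5:-→d6:-→d7:-→d8:-→d9:-→d10:-→d11:-→d12:-→d13:-→d14:-→d15:-→d16:-→d17:-→d18:-→d19:-→d20:-→d21:-→d22:-→d23:-→d24:-→d25:-→d26:-→d27:-→d28:H4  best=H4

== LOOKUPS ==
["H4","no-route","H4","H2","H4","H3","H3","H1","H3","H3","H2","H4","H1","H4","H3","H3","H4"]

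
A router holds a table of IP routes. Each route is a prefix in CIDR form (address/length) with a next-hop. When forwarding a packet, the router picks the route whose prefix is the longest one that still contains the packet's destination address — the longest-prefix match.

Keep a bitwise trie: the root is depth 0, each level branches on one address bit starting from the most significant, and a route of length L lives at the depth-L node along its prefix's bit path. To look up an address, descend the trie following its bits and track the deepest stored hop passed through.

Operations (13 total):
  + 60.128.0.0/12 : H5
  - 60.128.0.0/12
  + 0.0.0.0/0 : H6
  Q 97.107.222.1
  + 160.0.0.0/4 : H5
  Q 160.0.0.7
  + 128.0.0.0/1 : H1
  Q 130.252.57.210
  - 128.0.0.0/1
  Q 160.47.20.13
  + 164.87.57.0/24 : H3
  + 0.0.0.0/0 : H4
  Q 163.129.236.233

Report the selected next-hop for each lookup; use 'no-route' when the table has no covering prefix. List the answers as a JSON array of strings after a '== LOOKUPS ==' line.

Process each operation:
  + 60.128.0.0/12 (H5) depth=12
  - 60.128.0.0/12 clear@12
  + 0.0.0.0/0 (H6) depth=0
  lookup 97.107.222.1: bits 0 walk d0:H6→d1:- -> H6
  + 160.0.0.0/4 (H5) depth=4
  lookup 160.0.0.7: bits 1010 walk d0:H6→d1:-→d2:-→d3:-→d4:H5 -> H5
  + 128.0.0.0/1 (H1) depth=1
  lookup 130.252.57.210: bits 10 walk d0:H6→d1:H1→d2:- -> H1
  - 128.0.0.0/1 clear@1
  lookup 160.47.20.13: bits 1010 walk d0:H6→d1:-→d2:-→d3:-→d4:H5 -> H5
  + 164.87.57.0/24 (H3) depth=24
  + 0.0.0.0/0 (H4) depth=0
  lookup 163.129.236.233: bits 10100 walk d0:H4→d1:-→d2:-→d3:-→d4:H5→d5:- -> H5

== LOOKUPS ==
["H6","H5","H1","H5","H5"]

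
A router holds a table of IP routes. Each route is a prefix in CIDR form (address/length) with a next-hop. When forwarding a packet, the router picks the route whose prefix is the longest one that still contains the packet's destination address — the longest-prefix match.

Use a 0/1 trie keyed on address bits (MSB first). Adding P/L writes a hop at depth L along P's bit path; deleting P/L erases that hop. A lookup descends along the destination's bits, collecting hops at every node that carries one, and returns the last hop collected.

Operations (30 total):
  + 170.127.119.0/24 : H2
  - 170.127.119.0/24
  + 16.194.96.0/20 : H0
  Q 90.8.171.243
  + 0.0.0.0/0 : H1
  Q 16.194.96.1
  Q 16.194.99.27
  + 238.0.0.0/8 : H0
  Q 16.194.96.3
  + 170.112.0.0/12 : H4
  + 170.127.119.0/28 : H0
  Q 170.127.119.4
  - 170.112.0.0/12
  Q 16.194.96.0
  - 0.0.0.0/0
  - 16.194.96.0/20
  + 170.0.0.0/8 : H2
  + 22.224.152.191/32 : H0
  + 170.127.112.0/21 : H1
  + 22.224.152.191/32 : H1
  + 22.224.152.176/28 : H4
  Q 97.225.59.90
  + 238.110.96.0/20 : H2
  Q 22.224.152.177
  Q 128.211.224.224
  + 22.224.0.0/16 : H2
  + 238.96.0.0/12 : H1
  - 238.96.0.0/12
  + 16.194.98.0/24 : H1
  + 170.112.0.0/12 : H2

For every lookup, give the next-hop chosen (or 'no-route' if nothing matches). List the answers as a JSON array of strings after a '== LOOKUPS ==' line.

Apply in order:
  + 170.127.119.0/24 (H2) depth=24
  - 170.127.119.0/24 clear@24
  + 16.194.96.0/20 (H0) depth=20
  lookup 90.8.171.243: bits 0 walk d0:-→d1:- -> no-route
  + 0.0.0.0/0 (H1) depth=0
  lookup 16.194.96.1: bits 00010000110000100110 walk d0:H1→d1:-→d2:-→d3:-→d4:-→d5:-→d6:-→d7:-→d8:-→d9:-→d10:-→d11:-→d12:-→d13:-→d14:-→d15:-→d16:-→d17:-→d18:-→d19:-→d20:H0 -> H0
  lookup 16.194.99.27: bits 00010000110000100110 walk d0:H1→d1:-→d2:-→d3:-→d4:-→d5:-→d6:-→d7:-→d8:-→d9:-→d10:-→d11:-→d12:-→d13:-→d14:-→d15:-→d16:-→d17:-→d18:-→d19:-→d20:H0 -> H0
  + 238.0.0.0/8 (H0) depth=8
  lookup 16.194.96.3: bits 00010000110000100110 walk d0:H1→d1:-→d2:-→d3:-→d4:-→d5:-→d6:-→d7:-→d8:-→d9:-→d10:-→d11:-→d12:-→d13:-→d14:-→d15:-→d16:-→d17:-→d18:-→d19:-→d20:H0 -> H0
  + 170.112.0.0/12 (H4) depth=12
  + 170.127.119.0/28 (H0) depth=28
  lookup 170.127.119.4: bits 1010101001111111011101110000 walk d0:H1→d1:-→d2:-→d3:-→d4:-→d5:-→d6:-→d7:-→d8:-→d9:-→d10:-→d11:-→d12:H4→d13:-→d14:-→d15:-→d16:-→d17:-→d18:-→d19:-→d20:-→d21:-→d22:-→d23:-→d24:-→d25:-→d26:-→d27:-→d28:H0 -> H0
  - 170.112.0.0/12 clear@12
  lookup 16.194.96.0: bits 00010000110000100110 walk d0:H1→d1:-→d2:-→d3:-→d4:-→d5:-→d6:-→d7:-→d8:-→d9:-→d10:-→d11:-→d12:-→d13:-→d14:-→d15:-→d16:-→d17:-→d18:-→d19:-→d20:H0 -> H0
  - 0.0.0.0/0 clear@0
  - 16.194.96.0/20 clear@20
  + 170.0.0.0/8 (H2) depth=8
  + 22.224.152.191/32 (H0) depth=32
  + 170.127.112.0/21 (H1) depth=21
  + 22.224.152.191/32 (H1) depth=32
  + 22.224.152.176/28 (H4) depth=28
  lookup 97.225.59.90: bits 0 walk d0:-→d1:- -> no-route
  + 238.110.96.0/20 (H2) depth=20
  lookup 22.224.152.177: bits 0001011011100000100110001011 walk d0:-→d1:-→d2:-→d3:-→d4:-→d5:-→d6:-→d7:-→d8:-→d9:-→d10:-→d11:-→d12:-→d13:-→d14:-→d15:-→d16:-→d17:-→d18:-→d19:-→d20:-→d21:-→d22:-→d23:-→d24:-→d25:-→d26:-→d27:-→d28:H4 -> H4
  lookup 128.211.224.224: bits 10 walk d0:-→d1:-→d2:- -> no-route
  + 22.224.0.0/16 (H2) depth=16
  + 238.96.0.0/12 (H1) depth=12
  - 238.96.0.0/12 clear@12
  + 16.194.98.0/24 (H1) depth=24
  + 170.112.0.0/12 (H2) depth=12

== LOOKUPS ==
["no-route","H0","H0","H0","H0","H0","no-route","H4","no-route"]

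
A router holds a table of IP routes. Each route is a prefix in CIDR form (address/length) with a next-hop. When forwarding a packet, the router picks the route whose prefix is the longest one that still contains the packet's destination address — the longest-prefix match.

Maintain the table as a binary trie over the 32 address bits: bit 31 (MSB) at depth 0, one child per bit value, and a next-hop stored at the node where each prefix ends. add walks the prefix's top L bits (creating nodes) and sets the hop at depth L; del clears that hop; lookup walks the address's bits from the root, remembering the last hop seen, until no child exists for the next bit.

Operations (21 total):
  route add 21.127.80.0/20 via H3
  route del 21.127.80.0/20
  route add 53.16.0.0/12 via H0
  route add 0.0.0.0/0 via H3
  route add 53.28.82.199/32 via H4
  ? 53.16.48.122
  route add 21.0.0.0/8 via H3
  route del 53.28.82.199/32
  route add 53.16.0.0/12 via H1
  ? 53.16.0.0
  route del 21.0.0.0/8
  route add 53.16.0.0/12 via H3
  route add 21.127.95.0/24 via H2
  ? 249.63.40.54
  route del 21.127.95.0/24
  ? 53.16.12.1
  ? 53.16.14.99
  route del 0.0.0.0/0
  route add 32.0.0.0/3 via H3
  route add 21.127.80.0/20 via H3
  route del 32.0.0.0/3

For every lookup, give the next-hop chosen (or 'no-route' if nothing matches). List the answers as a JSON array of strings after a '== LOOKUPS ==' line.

Trace:
  add 21.127.80.0/20 -> H3 at depth 20
  - 21.127.80.0/20 clear@20
  add 53.16.0.0/12 -> H0 at depth 12
  add 0.0.0.0/0 -> H3 at depth 0
  add 53.28.82.199/32 -> H4 at depth 32
  lookup 53.16.48.122: bits 001101010001 walk d0:H3→d1:-→d2:-→d3:-→d4:-→d5:-→d6:-→d7:-→d8:-→d9:-→d10:-→d11:-→d12:H0 -> H0
  add 21.0.0.0/8 -> H3 at depth 8
  - 53.28.82.199/32 clear@32
  add 53.16.0.0/12 -> H1 at depth 12
  lookup 53.16.0.0: bits 001101010001 walk d0:H3→d1:-→d2:-→d3:-→d4:-→d5:-→d6:-→d7:-→d8:-→d9:-→d10:-→d11:-→d12:H1 -> H1
  - 21.0.0.0/8 clear@8
  add 53.16.0.0/12 -> H3 at depth 12
  add 21.127.95.0/24 -> H2 at depth 24
  lookup 249.63.40.54: bits ε walk d0:H3 -> H3
  - 21.127.95.0/24 clear@24
  lookup 53.16.12.1: bits 001101010001 walk d0:H3→d1:-→d2:-→d3:-→d4:-→d5:-→d6:-→d7:-→d8:-→d9:-→d10:-→d11:-→d12:H3 -> H3
  lookup 53.16.14.99: bits 001101010001 walk d0:H3→d1:-→d2:-→d3:-→d4:-→d5:-→d6:-→d7:-→d8:-→d9:-→d10:-→d11:-→d12:H3 -> H3
  - 0.0.0.0/0 clear@0
  add 32.0.0.0/3 -> H3 at depth 3
  add 21.127.80.0/20 -> H3 at depth 20
  - 32.0.0.0/3 clear@3

== LOOKUPS ==
["H0","H1","H3","H3","H3"]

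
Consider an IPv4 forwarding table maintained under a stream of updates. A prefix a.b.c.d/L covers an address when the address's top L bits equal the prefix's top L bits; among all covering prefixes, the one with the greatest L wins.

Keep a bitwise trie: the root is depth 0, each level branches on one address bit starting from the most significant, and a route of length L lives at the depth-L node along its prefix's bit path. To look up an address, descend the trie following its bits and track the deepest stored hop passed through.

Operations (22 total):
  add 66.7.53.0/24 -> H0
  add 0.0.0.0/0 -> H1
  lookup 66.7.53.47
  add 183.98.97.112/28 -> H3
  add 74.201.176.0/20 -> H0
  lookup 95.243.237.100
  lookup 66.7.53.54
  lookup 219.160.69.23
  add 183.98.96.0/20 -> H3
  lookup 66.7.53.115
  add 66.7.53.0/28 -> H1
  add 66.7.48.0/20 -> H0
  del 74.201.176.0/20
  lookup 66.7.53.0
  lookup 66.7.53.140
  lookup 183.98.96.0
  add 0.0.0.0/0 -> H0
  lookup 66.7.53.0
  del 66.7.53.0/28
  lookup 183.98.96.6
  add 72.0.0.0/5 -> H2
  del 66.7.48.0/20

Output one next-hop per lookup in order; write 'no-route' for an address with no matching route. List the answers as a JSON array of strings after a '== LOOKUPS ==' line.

Process each operation:
  add 66.7.53.0/24 -> H0 at depth 24
  add 0.0.0.0/0 -> H1 at depth 0
  ? 66.7.53.47  path d0:H1→d1:-→d2:-→d3:-→d4:-→d5:-→d6:-→d7:-→d8:-→d9:-→d10:-→d11:-→d12:-→d13:-→d14:-→d15:-→d16:-→d17:-→d18:-→d19:-→d20:-→d21:-→d22:-→d23:-→d24:H0  best=H0
  add 183.98.97.112/28 -> H3 at depth 28
  add 74.201.176.0/20 -> H0 at depth 20
  ? 95.243.237.100  path d0:H1→d1:-→d2:-→d3:-  best=H1
  ? 66.7.53.54  path d0:H1→d1:-→d2:-→d3:-→d4:-→d5:-→d6:-→d7:-→d8:-→d9:-→d10:-→d11:-→d12:-→d13:-→d14:-→d15:-→d16:-→d17:-→d18:-→d19:-→d20:-→d21:-→d22:-→d23:-→d24:H0  best=H0
  ? 219.160.69.23  path d0:H1→d1:-  best=H1
  add 183.98.96.0/20 -> H3 at depth 20
  ? 66.7.53.115  path d0:H1→d1:-→d2:-→d3:-→d4:-→d5:-→d6:-→d7:-→d8:-→d9:-→d10:-→d11:-→d12:-→d13:-→d14:-→d15:-→d16:-→d17:-→d18:-→d19:-→d20:-→d21:-→d22:-→d23:-→d24:H0  best=H0
  add 66.7.53.0/28 -> H1 at depth 28
  add 66.7.48.0/20 -> H0 at depth 20
  - 74.201.176.0/20 clear@20
  ? 66.7.53.0  path d0:H1→d1:-→d2:-→d3:-→d4:-→d5:-→d6:-→d7:-→d8:-→d9:-→d10:-→d11:-→d12:-→d13:-→d14:-→d15:-→d16:-→d17:-→d18:-→d19:-→d20:H0→d21:-→d22:-→d23:-→d24:H0→d25:-→d26:-→d27:-→d28:H1  best=H1
  ? 66.7.53.140  path d0:H1→d1:-→d2:-→d3:-→d4:-→d5:-→d6:-→d7:-→d8:-→d9:-→d10:-→d11:-→d12:-→d13:-→d14:-→d15:-→d16:-→d17:-→d18:-→d19:-→d20:H0→d21:-→d22:-→d23:-→d24:H0  best=H0
  ? 183.98.96.0  path d0:H1→d1:-→d2:-→d3:-→d4:-→d5:-→d6:-→d7:-→d8:-→d9:-→d10:-→d11:-→d12:-→d13:-→d14:-→d15:-→d16:-→d17:-→d18:-→d19:-→d20:H3→d21:-→d22:-→d23:-  best=H3
  add 0.0.0.0/0 -> H0 at depth 0
  ? 66.7.53.0  path d0:H0→d1:-→d2:-→d3:-→d4:-→d5:-→d6:-→d7:-→d8:-→d9:-→d10:-→d11:-→d12:-→d13:-→d14:-→d15:-→d16:-→d17:-→d18:-→d19:-→d20:H0→d21:-→d22:-→d23:-→d24:H0→d25:-→d26:-→d27:-→d28:H1  best=H1
  - 66.7.53.0/28 clear@28
  ? 183.98.96.6  path d0:H0→d1:-→d2:-→d3:-→d4:-→d5:-→d6:-→d7:-→d8:-→d9:-→d10:-→d11:-→d12:-→d13:-→d14:-→d15:-→d16:-→d17:-→d18:-→d19:-→d20:H3→d21:-→d22:-→d23:-  best=H3
  add 72.0.0.0/5 -> H2 at depth 5
  - 66.7.48.0/20 clear@20

== LOOKUPS ==
["H0","H1","H0","H1","H0","H1","H0","H3","H1","H3"]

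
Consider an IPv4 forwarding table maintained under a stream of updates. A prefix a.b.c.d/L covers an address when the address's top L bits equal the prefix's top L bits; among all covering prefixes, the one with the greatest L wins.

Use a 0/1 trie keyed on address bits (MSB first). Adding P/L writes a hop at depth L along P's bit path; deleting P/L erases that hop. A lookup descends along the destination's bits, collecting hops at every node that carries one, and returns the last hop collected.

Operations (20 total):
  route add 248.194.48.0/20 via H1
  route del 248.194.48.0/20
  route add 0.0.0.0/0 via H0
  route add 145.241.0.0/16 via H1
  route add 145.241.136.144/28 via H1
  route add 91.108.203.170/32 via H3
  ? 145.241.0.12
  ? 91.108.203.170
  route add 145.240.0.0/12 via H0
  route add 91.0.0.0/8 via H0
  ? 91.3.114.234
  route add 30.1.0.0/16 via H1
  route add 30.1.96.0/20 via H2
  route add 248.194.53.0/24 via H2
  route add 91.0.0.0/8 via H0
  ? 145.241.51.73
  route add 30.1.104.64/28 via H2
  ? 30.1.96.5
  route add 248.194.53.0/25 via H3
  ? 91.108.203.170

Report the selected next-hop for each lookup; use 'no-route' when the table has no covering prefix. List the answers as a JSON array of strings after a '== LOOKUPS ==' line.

Apply in order:
  add 248.194.48.0/20 -> H1 at depth 20
  del 248.194.48.0/20 (clear depth 20)
  add 0.0.0.0/0 -> H0 at depth 0
  add 145.241.0.0/16 -> H1 at depth 16
  add 145.241.136.144/28 -> H1 at depth 28
  add 91.108.203.170/32 -> H3 at depth 32
  lookup 145.241.0.12: bits 1001000111110001 walk d0:H0→d1:-→d2:-→d3:-→d4:-→d5:-→d6:-→d7:-→d8:-→d9:-→d10:-→d11:-→d12:-→d13:-→d14:-→d15:-→d16:H1 -> H1
  lookup 91.108.203.170: bits 01011011011011001100101110101010 walk d0:H0→d1:-→d2:-→d3:-→d4:-→d5:-→d6:-→d7:-→d8:-→d9:-→d10:-→d11:-→d12:-→d13:-→d14:-→d15:-→d16:-→d17:-→d18:-→d19:-→d20:-→d21:-→d22:-→d23:-→d24:-→d25:-→d26:-→d27:-→d28:-→d29:-→d30:-→d31:-→d32:H3 -> H3
  add 145.240.0.0/12 -> H0 at depth 12
  add 91.0.0.0/8 -> H0 at depth 8
  lookup 91.3.114.234: bits 010110110 walk d0:H0→d1:-→d2:-→d3:-→d4:-→d5:-→d6:-→d7:-→d8:H0→d9:- -> H0
  add 30.1.0.0/16 -> H1 at depth 16
  add 30.1.96.0/20 -> H2 at depth 20
  add 248.194.53.0/24 -> H2 at depth 24
  add 91.0.0.0/8 -> H0 at depth 8
  lookup 145.241.51.73: bits 1001000111110001 walk d0:H0→d1:-→d2:-→d3:-→d4:-→d5:-→d6:-→d7:-→d8:-→d9:-→d10:-→d11:-→d12:H0→d13:-→d14:-→d15:-→d16:H1 -> H1
  add 30.1.104.64/28 -> H2 at depth 28
  lookup 30.1.96.5: bits 00011110000000010110 walk d0:H0→d1:-→d2:-→d3:-→d4:-→d5:-→d6:-→d7:-→d8:-→d9:-→d10:-→d11:-→d12:-→d13:-→d14:-→d15:-→d16:H1→d17:-→d18:-→d19:-→d20:H2 -> H2
  add 248.194.53.0/25 -> H3 at depth 25
  lookup 91.108.203.170: bits 01011011011011001100101110101010 walk d0:H0→d1:-→d2:-→d3:-→d4:-→d5:-→d6:-→d7:-→d8:H0→d9:-→d10:-→d11:-→d12:-→d13:-→d14:-→d15:-→d16:-→d17:-→d18:-→d19:-→d20:-→d21:-→d22:-→d23:-→d24:-→d25:-→d26:-→d27:-→d28:-→d29:-→d30:-→d31:-→d32:H3 -> H3

== LOOKUPS ==
["H1","H3","H0","H1","H2","H3"]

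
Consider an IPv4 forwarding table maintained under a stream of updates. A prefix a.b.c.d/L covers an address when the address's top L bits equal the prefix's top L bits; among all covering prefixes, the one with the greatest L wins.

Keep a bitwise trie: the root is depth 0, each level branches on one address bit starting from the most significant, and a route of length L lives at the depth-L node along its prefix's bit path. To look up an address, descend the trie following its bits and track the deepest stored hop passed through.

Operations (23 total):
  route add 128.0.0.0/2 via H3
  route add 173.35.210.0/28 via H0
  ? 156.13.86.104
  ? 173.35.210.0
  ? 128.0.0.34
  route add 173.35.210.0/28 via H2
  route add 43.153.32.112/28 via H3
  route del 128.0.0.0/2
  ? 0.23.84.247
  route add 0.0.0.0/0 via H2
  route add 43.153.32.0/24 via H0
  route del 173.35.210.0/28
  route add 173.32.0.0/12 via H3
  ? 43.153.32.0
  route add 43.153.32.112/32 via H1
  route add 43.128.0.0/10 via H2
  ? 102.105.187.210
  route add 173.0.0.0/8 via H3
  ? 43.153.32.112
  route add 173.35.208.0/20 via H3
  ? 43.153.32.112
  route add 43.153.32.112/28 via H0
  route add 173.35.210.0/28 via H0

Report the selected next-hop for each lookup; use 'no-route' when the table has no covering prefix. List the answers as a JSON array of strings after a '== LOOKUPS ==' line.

Process each operation:
  add 128.0.0.0/2 -> H3 at depth 2
  add 173.35.210.0/28 -> H0 at depth 28
  Q 156.13.86.104: descend 10 ; hops seen [H3] ; pick H3
  Q 173.35.210.0: descend 1010110100100011110100100000 ; hops seen [H3,H0] ; pick H0
  Q 128.0.0.34: descend 10 ; hops seen [H3] ; pick H3
  add 173.35.210.0/28 -> H2 at depth 28
  add 43.153.32.112/28 -> H3 at depth 28
  - 128.0.0.0/2 clear@2
  Q 0.23.84.247: descend 00 ; hops seen [∅] ; pick no-route
  add 0.0.0.0/0 -> H2 at depth 0
  add 43.153.32.0/24 -> H0 at depth 24
  - 173.35.210.0/28 clear@28
  add 173.32.0.0/12 -> H3 at depth 12
  Q 43.153.32.0: descend 0010101110011001001000000 ; hops seen [H2,H0] ; pick H0
  add 43.153.32.112/32 -> H1 at depth 32
  add 43.128.0.0/10 -> H2 at depth 10
  Q 102.105.187.210: descend 0 ; hops seen [H2] ; pick H2
  add 173.0.0.0/8 -> H3 at depth 8
  Q 43.153.32.112: descend 00101011100110010010000001110000 ; hops seen [H2,H2,H0,H3,H1] ; pick H1
  add 173.35.208.0/20 -> H3 at depth 20
  Q 43.153.32.112: descend 00101011100110010010000001110000 ; hops seen [H2,H2,H0,H3,H1] ; pick H1
  add 43.153.32.112/28 -> H0 at depth 28
  add 173.35.210.0/28 -> H0 at depth 28

== LOOKUPS ==
["H3","H0","H3","no-route","H0","H2","H1","H1"]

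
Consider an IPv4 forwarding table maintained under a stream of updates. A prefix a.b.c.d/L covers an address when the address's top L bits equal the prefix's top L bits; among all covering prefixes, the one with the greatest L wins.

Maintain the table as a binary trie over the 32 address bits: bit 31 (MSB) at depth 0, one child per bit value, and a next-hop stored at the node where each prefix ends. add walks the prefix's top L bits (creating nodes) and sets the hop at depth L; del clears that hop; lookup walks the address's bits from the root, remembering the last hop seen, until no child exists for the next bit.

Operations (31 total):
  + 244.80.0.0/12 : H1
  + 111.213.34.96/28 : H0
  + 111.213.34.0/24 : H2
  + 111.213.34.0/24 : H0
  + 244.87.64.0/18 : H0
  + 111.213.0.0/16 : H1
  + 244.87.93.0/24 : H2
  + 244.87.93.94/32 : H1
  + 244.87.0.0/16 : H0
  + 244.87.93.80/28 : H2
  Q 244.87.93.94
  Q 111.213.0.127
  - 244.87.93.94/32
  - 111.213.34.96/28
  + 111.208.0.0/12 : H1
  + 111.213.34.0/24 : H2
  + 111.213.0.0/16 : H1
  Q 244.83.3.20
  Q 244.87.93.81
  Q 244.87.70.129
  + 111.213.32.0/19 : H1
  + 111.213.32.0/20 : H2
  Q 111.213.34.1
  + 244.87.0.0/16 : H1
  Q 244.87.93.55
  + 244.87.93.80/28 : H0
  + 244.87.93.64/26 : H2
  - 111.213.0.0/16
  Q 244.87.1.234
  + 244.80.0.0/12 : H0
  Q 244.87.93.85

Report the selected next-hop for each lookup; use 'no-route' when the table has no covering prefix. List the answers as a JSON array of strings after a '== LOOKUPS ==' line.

Trace:
  + 244.80.0.0/12 (H1) depth=12
  + 111.213.34.96/28 (H0) depth=28
  + 111.213.34.0/24 (H2) depth=24
  + 111.213.34.0/24 (H0) depth=24
  + 244.87.64.0/18 (H0) depth=18
  + 111.213.0.0/16 (H1) depth=16
  + 244.87.93.0/24 (H2) depth=24
  + 244.87.93.94/32 (H1) depth=32
  + 244.87.0.0/16 (H0) depth=16
  + 244.87.93.80/28 (H2) depth=28
  ? 244.87.93.94  path d0:-→d1:-→d2:-→d3:-→d4:-→d5:-→d6:-→d7:-→d8:-→d9:-→d10:-→d11:-→d12:H1→d13:-→d14:-→d15:-→d16:H0→d17:-→d18:H0→d19:-→d20:-→d21:-→d22:-→d23:-→d24:H2→d25:-→d26:-→d27:-→d28:H2→d29:-→d30:-→d31:-→d32:H1  best=H1
  ? 111.213.0.127  path d0:-→d1:-→d2:-→d3:-→d4:-→d5:-→d6:-→d7:-→d8:-→d9:-→d10:-→d11:-→d12:-→d13:-→d14:-→d15:-→d16:H1→d17:-→d18:-  best=H1
  - 244.87.93.94/32 clear@32
  - 111.213.34.96/28 clear@28
  + 111.208.0.0/12 (H1) depth=12
  + 111.213.34.0/24 (H2) depth=24
  + 111.213.0.0/16 (H1) depth=16
  ? 244.83.3.20  path d0:-→d1:-→d2:-→d3:-→d4:-→d5:-→d6:-→d7:-→d8:-→d9:-→d10:-→d11:-→d12:H1→d13:-  best=H1
  ? 244.87.93.81  path d0:-→d1:-→d2:-→d3:-→d4:-→d5:-→d6:-→d7:-→d8:-→d9:-→d10:-→d11:-→d12:H1→d13:-→d14:-→d15:-→d16:H0→d17:-→d18:H0→d19:-→d20:-→d21:-→d22:-→d23:-→d24:H2→d25:-→d26:-→d27:-→d28:H2  best=H2
  ? 244.87.70.129  path d0:-→d1:-→d2:-→d3:-→d4:-→d5:-→d6:-→d7:-→d8:-→d9:-→d10:-→d11:-→d12:H1→d13:-→d14:-→d15:-→d16:H0→d17:-→d18:H0→d19:-  best=H0
  + 111.213.32.0/19 (H1) depth=19
  + 111.213.32.0/20 (H2) depth=20
  ? 111.213.34.1  path d0:-→d1:-→d2:-→d3:-→d4:-→d5:-→d6:-→d7:-→d8:-→d9:-→d10:-→d11:-→d12:H1→d13:-→d14:-→d15:-→d16:H1→d17:-→d18:-→d19:H1→d20:H2→d21:-→d22:-→d23:-→d24:H2→d25:-  best=H2
  + 244.87.0.0/16 (H1) depth=16
  ? 244.87.93.55  path d0:-→d1:-→d2:-→d3:-→d4:-→d5:-→d6:-→d7:-→d8:-→d9:-→d10:-→d11:-→d12:H1→d13:-→d14:-→d15:-→d16:H1→d17:-→d18:H0→d19:-→d20:-→d21:-→d22:-→d23:-→d24:H2→d25:-  best=H2
  + 244.87.93.80/28 (H0) depth=28
  + 244.87.93.64/26 (H2) depth=26
  - 111.213.0.0/16 clear@16
  ? 244.87.1.234  path d0:-→d1:-→d2:-→d3:-→d4:-→d5:-→d6:-→d7:-→d8:-→d9:-→d10:-→d11:-→d12:H1→d13:-→d14:-→d15:-→d16:H1→d17:-  best=H1
  + 244.80.0.0/12 (H0) depth=12
  ? 244.87.93.85  path d0:-→d1:-→d2:-→d3:-→d4:-→d5:-→d6:-→d7:-→d8:-→d9:-→d10:-→d11:-→d12:H0→d13:-→d14:-→d15:-→d16:H1→d17:-→d18:H0→d19:-→d20:-→d21:-→d22:-→d23:-→d24:H2→d25:-→d26:H2→d27:-→d28:H0  best=H0

== LOOKUPS ==
["H1","H1","H1","H2","H0","H2","H2","H1","H0"]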